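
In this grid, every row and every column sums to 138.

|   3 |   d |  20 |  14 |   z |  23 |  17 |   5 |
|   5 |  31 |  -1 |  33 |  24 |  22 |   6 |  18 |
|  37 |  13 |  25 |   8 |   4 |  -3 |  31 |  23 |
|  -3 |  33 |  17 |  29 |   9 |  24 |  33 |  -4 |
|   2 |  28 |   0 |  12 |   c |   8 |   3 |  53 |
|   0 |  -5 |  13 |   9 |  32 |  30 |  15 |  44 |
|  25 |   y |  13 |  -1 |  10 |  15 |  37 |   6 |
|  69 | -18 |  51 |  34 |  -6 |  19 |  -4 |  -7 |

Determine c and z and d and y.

The known cells in row 5 total 106, leaving 138 − 106 = 32 for the blank.
The known cells in row 7 total 105, leaving 138 − 105 = 33 for the blank.
The known cells in column 5 total 105, leaving 138 − 105 = 33 for the blank.
The known cells in row 1 total 115, leaving 138 − 115 = 23 for the blank.

c = 32, z = 33, d = 23, y = 33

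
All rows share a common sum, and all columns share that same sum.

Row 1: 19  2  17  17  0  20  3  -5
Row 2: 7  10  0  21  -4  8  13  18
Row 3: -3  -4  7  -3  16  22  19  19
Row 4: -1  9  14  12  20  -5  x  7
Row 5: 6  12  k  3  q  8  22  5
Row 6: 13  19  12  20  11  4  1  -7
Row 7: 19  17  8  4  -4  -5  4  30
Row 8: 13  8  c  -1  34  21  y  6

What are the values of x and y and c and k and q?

x = 17, y = -6, c = -2, k = 17, q = 0

Rows 1 and 2 both sum to 73, so that's the common total.
Column 5: 0 − 4 + 16 + 20 + 11 − 4 + 34 = 73, so its missing entry is 73 − 73 = 0.
Row 5: 6 + 12 + 3 + 0 + 8 + 22 + 5 = 56, so its missing entry is 73 − 56 = 17.
Column 3: 17 + 0 + 7 + 14 + 17 + 12 + 8 = 75, so its missing entry is 73 − 75 = -2.
Row 8: 13 + 8 − 2 − 1 + 34 + 21 + 6 = 79, so its missing entry is 73 − 79 = -6.
Row 4: -1 + 9 + 14 + 12 + 20 − 5 + 7 = 56, so its missing entry is 73 − 56 = 17.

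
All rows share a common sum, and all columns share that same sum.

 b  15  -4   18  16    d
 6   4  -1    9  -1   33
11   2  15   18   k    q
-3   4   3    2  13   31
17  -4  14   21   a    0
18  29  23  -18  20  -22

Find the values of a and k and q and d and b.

Rows 2 and 4 both sum to 50, so that's the common total.
The known cells in row 5 total 48, leaving 50 − 48 = 2 for the blank.
The known cells in column 5 total 50, leaving 50 − 50 = 0 for the blank.
The known cells in column 1 total 49, leaving 50 − 49 = 1 for the blank.
The known cells in row 1 total 46, leaving 50 − 46 = 4 for the blank.
The known cells in row 3 total 46, leaving 50 − 46 = 4 for the blank.

a = 2, k = 0, q = 4, d = 4, b = 1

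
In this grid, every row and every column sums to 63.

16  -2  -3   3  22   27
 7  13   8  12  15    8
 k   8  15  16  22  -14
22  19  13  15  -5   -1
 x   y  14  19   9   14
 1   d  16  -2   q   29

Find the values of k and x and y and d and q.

The known cells in column 5 total 63, leaving 63 − 63 = 0 for the blank.
The known cells in row 3 total 47, leaving 63 − 47 = 16 for the blank.
The known cells in column 1 total 62, leaving 63 − 62 = 1 for the blank.
The known cells in row 6 total 44, leaving 63 − 44 = 19 for the blank.
The known cells in row 5 total 57, leaving 63 − 57 = 6 for the blank.

k = 16, x = 1, y = 6, d = 19, q = 0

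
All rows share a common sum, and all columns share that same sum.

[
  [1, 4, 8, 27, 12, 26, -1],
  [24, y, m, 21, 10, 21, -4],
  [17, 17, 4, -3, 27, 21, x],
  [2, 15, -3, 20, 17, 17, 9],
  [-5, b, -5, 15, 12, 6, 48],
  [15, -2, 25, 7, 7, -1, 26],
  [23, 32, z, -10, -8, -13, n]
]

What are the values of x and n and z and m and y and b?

x = -6, n = 5, z = 48, m = 0, y = 5, b = 6

Rows 1 and 4 both sum to 77, so that's the common total.
The known cells in row 3 total 83, leaving 77 − 83 = -6 for the blank.
The known cells in column 7 total 72, leaving 77 − 72 = 5 for the blank.
The known cells in row 7 total 29, leaving 77 − 29 = 48 for the blank.
The known cells in column 3 total 77, leaving 77 − 77 = 0 for the blank.
The known cells in row 2 total 72, leaving 77 − 72 = 5 for the blank.
The known cells in row 5 total 71, leaving 77 − 71 = 6 for the blank.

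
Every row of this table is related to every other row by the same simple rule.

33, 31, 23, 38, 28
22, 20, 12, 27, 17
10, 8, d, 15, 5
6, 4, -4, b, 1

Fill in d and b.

The difference between any two rows is the same in every column — this is an addition table with the headers hidden.
Row 3 minus row 1 is 8 − 31 = -23, so its entry in column 3 is 23 + (-23) = 0.
Row 4 minus row 1 is 4 − 31 = -27, so its entry in column 4 is 38 + (-27) = 11.

d = 0, b = 11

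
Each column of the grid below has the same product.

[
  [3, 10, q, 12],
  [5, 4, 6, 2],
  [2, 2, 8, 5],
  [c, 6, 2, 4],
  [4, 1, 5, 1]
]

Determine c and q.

Columns 2 and 4 each multiply to 480, so every column has product 480.
Column 1: 3×5×2×4 = 120, so the missing entry is 480 ÷ 120 = 4.
Column 3: 6×8×2×5 = 480, so the missing entry is 480 ÷ 480 = 1.

c = 4, q = 1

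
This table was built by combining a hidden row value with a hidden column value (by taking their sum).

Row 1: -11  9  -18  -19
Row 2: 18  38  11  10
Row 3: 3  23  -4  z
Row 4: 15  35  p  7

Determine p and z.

p = 8, z = -5

The difference between any two rows is the same in every column — this is an addition table with the headers hidden.
Row 4 minus row 1 is 15 − (-11) = 26, so its entry in column 3 is -18 + 26 = 8.
Row 3 minus row 1 is 3 − (-11) = 14, so its entry in column 4 is -19 + 14 = -5.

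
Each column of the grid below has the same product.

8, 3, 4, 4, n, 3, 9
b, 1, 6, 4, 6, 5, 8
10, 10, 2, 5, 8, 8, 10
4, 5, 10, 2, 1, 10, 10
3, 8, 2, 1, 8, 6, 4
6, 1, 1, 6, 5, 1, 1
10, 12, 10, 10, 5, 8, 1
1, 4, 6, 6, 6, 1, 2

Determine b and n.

b = 1, n = 1

Columns 6 and 7 each multiply to 57600, so every column has product 57600.
Column 1: 8×10×4×3×6×10×1 = 57600, so the missing entry is 57600 ÷ 57600 = 1.
Column 5: 6×8×1×8×5×5×6 = 57600, so the missing entry is 57600 ÷ 57600 = 1.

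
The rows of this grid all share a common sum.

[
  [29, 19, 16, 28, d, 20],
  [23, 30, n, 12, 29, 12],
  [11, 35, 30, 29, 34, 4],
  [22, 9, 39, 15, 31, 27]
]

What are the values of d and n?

The complete rows each total 143.
Row 1 is missing 143 − 112 = 31 (since 29 + 19 + 16 + 28 + 20 = 112).
Row 2 is missing 143 − 106 = 37 (since 23 + 30 + 12 + 29 + 12 = 106).

d = 31, n = 37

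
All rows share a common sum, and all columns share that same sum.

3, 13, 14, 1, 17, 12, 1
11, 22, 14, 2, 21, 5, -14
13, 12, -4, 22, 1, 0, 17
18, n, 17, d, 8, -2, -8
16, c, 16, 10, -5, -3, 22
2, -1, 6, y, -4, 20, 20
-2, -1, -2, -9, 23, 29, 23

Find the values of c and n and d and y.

Rows 1 and 2 both sum to 61, so that's the common total.
Row 6 has 2 − 1 + 6 − 4 + 20 + 20 = 43; the blank must be 61 − 43 = 18.
Column 4 has 1 + 2 + 22 + 10 + 18 − 9 = 44; the blank must be 61 − 44 = 17.
Row 4 has 18 + 17 + 17 + 8 − 2 − 8 = 50; the blank must be 61 − 50 = 11.
Row 5 has 16 + 16 + 10 − 5 − 3 + 22 = 56; the blank must be 61 − 56 = 5.

c = 5, n = 11, d = 17, y = 18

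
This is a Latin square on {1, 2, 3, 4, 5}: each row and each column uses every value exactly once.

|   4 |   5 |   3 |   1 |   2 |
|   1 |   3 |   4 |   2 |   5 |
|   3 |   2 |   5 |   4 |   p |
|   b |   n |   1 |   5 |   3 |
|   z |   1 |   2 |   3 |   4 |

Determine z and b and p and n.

z = 5, b = 2, p = 1, n = 4

Cell (4,2): column 2 already has {1, 2, 3, 5} → 4.
For row 3, column 5: row 3 already has {2, 3, 4, 5}; that leaves 1.
At (row 5, col 1): row 5 already has {1, 2, 3, 4}, so the value is 5.
Cell (4,1): row 4 already has {1, 3, 4, 5} → 2.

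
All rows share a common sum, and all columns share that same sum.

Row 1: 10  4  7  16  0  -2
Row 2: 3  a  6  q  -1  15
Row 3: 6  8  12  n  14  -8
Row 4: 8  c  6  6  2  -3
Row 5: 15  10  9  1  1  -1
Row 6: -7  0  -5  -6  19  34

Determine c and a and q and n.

c = 16, a = -3, q = 15, n = 3

Rows 1 and 5 both sum to 35, so that's the common total.
Row 4 has 8 + 6 + 6 + 2 − 3 = 19; the blank must be 35 − 19 = 16.
Column 2 has 4 + 8 + 16 + 10 + 0 = 38; the blank must be 35 − 38 = -3.
Row 3 has 6 + 8 + 12 + 14 − 8 = 32; the blank must be 35 − 32 = 3.
Row 2 has 3 − 3 + 6 − 1 + 15 = 20; the blank must be 35 − 20 = 15.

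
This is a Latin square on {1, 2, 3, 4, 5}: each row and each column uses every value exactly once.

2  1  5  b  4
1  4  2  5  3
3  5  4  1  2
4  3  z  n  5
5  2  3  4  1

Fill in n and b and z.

At (row 4, col 3): column 3 already has {2, 3, 4, 5}, so the value is 1.
For row 4, column 4: row 4 already has {1, 3, 4, 5}; that leaves 2.
At (row 1, col 4): row 1 already has {1, 2, 4, 5}, so the value is 3.

n = 2, b = 3, z = 1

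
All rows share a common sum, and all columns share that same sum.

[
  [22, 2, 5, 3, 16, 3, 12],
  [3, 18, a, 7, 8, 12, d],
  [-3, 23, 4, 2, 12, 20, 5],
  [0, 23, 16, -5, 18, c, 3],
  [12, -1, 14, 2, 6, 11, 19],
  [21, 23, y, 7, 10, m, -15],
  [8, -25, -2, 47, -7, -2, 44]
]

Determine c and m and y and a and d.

c = 8, m = 11, y = 6, a = 20, d = -5

Rows 1 and 3 both sum to 63, so that's the common total.
The known cells in column 7 total 68, leaving 63 − 68 = -5 for the blank.
The known cells in row 2 total 43, leaving 63 − 43 = 20 for the blank.
The known cells in row 4 total 55, leaving 63 − 55 = 8 for the blank.
The known cells in column 6 total 52, leaving 63 − 52 = 11 for the blank.
The known cells in row 6 total 57, leaving 63 − 57 = 6 for the blank.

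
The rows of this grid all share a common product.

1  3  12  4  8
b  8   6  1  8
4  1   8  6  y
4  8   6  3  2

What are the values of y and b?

Rows 1 and 4 each multiply to 1152, so every row has product 1152.
Row 3: 4×1×8×6 = 192, so the missing entry is 1152 ÷ 192 = 6.
Row 2: 8×6×1×8 = 384, so the missing entry is 1152 ÷ 384 = 3.

y = 6, b = 3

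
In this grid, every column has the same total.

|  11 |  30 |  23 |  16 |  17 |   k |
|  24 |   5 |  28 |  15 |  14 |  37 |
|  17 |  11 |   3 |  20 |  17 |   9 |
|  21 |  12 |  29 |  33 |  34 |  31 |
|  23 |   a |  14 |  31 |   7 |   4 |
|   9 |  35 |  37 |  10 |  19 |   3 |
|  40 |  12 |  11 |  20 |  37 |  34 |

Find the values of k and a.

Column 1 sums to 145 and so does column 5; that's the common total.
In column 6 the known cells total 118, leaving 145 − 118 = 27.
In column 2 the known cells total 105, leaving 145 − 105 = 40.

k = 27, a = 40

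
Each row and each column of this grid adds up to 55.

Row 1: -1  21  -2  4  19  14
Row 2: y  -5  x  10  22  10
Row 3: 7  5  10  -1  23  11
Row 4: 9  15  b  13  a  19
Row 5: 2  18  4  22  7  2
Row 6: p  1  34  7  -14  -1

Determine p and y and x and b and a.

p = 28, y = 10, x = 8, b = 1, a = -2

Column 5: 19 + 22 + 23 + 7 − 14 = 57, so its missing entry is 55 − 57 = -2.
Row 6: 1 + 34 + 7 − 14 − 1 = 27, so its missing entry is 55 − 27 = 28.
Column 1: -1 + 7 + 9 + 2 + 28 = 45, so its missing entry is 55 − 45 = 10.
Row 2: 10 − 5 + 10 + 22 + 10 = 47, so its missing entry is 55 − 47 = 8.
Row 4: 9 + 15 + 13 − 2 + 19 = 54, so its missing entry is 55 − 54 = 1.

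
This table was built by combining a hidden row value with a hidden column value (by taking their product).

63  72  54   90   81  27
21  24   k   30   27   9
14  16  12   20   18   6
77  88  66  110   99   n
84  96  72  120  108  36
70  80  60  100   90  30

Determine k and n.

Each row is a constant multiple of every other row — this is a multiplication table with the headers hidden.
Row 2 is 30/90 = 1/3 times row 1, so its entry in column 3 is 54 × 1/3 = 18.
Row 4 is 110/90 = 11/9 times row 1, so its entry in column 6 is 27 × 11/9 = 33.

k = 18, n = 33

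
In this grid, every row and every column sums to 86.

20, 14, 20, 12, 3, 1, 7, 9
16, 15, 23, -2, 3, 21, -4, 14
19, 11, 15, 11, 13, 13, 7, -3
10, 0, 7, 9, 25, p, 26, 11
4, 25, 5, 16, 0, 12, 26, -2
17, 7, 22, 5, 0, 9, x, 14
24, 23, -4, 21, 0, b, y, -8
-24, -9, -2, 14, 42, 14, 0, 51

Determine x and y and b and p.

The known cells in row 4 total 88, leaving 86 − 88 = -2 for the blank.
The known cells in row 6 total 74, leaving 86 − 74 = 12 for the blank.
The known cells in column 7 total 74, leaving 86 − 74 = 12 for the blank.
The known cells in row 7 total 68, leaving 86 − 68 = 18 for the blank.

x = 12, y = 12, b = 18, p = -2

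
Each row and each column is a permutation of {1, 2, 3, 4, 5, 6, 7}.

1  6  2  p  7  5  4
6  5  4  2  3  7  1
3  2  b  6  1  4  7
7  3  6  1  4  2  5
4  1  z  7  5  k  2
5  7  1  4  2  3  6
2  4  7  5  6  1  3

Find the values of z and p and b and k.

Cell (5,6): column 6 already has {1, 2, 3, 4, 5, 7} → 6.
For row 1, column 4: row 1 already has {1, 2, 4, 5, 6, 7}; that leaves 3.
For row 5, column 3: row 5 already has {1, 2, 4, 5, 6, 7}; that leaves 3.
For row 3, column 3: row 3 already has {1, 2, 3, 4, 6, 7}; that leaves 5.

z = 3, p = 3, b = 5, k = 6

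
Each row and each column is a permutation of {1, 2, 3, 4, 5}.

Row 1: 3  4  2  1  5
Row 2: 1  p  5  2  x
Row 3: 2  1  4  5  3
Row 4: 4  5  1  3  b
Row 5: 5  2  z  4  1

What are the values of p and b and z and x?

p = 3, b = 2, z = 3, x = 4

Cell (5,3): row 5 already has {1, 2, 4, 5} → 3.
At (row 2, col 2): column 2 already has {1, 2, 4, 5}, so the value is 3.
At (row 4, col 5): row 4 already has {1, 3, 4, 5}, so the value is 2.
For row 2, column 5: row 2 already has {1, 2, 3, 5}; that leaves 4.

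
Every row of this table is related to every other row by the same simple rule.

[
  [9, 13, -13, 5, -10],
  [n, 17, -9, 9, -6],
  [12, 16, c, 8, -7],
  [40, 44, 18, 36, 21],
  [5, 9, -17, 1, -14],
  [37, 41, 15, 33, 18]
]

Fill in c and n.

The difference between any two rows is the same in every column — this is an addition table with the headers hidden.
Row 3 minus row 1 is -7 − (-10) = 3, so its entry in column 3 is -13 + 3 = -10.
Row 2 minus row 1 is -6 − (-10) = 4, so its entry in column 1 is 9 + 4 = 13.

c = -10, n = 13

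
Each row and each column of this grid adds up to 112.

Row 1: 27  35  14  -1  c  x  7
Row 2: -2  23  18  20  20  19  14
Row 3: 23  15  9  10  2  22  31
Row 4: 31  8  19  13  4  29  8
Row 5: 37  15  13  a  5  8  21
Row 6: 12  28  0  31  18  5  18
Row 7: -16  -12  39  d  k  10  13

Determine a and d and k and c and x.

a = 13, d = 26, k = 52, c = 11, x = 19

Row 5: 37 + 15 + 13 + 5 + 8 + 21 = 99, so its missing entry is 112 − 99 = 13.
Column 6: 19 + 22 + 29 + 8 + 5 + 10 = 93, so its missing entry is 112 − 93 = 19.
Row 1: 27 + 35 + 14 − 1 + 19 + 7 = 101, so its missing entry is 112 − 101 = 11.
Column 5: 11 + 20 + 2 + 4 + 5 + 18 = 60, so its missing entry is 112 − 60 = 52.
Row 7: -16 − 12 + 39 + 52 + 10 + 13 = 86, so its missing entry is 112 − 86 = 26.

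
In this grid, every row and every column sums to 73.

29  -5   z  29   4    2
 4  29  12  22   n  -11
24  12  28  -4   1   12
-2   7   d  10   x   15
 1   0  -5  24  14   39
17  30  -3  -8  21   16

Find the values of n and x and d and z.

n = 17, x = 16, d = 27, z = 14

Row 2: 4 + 29 + 12 + 22 − 11 = 56, so its missing entry is 73 − 56 = 17.
Column 5: 4 + 17 + 1 + 14 + 21 = 57, so its missing entry is 73 − 57 = 16.
Row 4: -2 + 7 + 10 + 16 + 15 = 46, so its missing entry is 73 − 46 = 27.
Row 1: 29 − 5 + 29 + 4 + 2 = 59, so its missing entry is 73 − 59 = 14.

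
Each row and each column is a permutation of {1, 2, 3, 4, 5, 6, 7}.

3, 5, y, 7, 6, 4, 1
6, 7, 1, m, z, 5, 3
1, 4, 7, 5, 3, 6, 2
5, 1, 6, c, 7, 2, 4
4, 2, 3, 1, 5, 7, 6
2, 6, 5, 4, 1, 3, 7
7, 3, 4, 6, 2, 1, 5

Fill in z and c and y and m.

Cell (1,3): row 1 already has {1, 3, 4, 5, 6, 7} → 2.
At (row 4, col 4): row 4 already has {1, 2, 4, 5, 6, 7}, so the value is 3.
Cell (2,4): column 4 already has {1, 3, 4, 5, 6, 7} → 2.
At (row 2, col 5): row 2 already has {1, 2, 3, 5, 6, 7}, so the value is 4.

z = 4, c = 3, y = 2, m = 2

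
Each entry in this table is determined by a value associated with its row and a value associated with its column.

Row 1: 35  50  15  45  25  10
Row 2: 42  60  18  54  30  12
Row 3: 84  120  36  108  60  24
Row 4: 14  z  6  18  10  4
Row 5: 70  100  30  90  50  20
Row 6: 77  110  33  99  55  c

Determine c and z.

Each row is a constant multiple of every other row — this is a multiplication table with the headers hidden.
Row 6 is 99/45 = 11/5 times row 1, so its entry in column 6 is 10 × 11/5 = 22.
Row 4 is 18/45 = 2/5 times row 1, so its entry in column 2 is 50 × 2/5 = 20.

c = 22, z = 20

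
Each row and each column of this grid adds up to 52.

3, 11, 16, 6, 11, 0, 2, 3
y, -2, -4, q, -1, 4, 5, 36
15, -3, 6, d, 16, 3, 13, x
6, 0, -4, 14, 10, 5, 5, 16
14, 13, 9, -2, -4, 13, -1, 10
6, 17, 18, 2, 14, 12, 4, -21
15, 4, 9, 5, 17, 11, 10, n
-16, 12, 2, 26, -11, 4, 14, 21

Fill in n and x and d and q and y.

n = -19, x = 6, d = -4, q = 5, y = 9

Row 7 has 15 + 4 + 9 + 5 + 17 + 11 + 10 = 71; the blank must be 52 − 71 = -19.
Column 8 has 3 + 36 + 16 + 10 − 21 − 19 + 21 = 46; the blank must be 52 − 46 = 6.
Row 3 has 15 − 3 + 6 + 16 + 3 + 13 + 6 = 56; the blank must be 52 − 56 = -4.
Column 1 has 3 + 15 + 6 + 14 + 6 + 15 − 16 = 43; the blank must be 52 − 43 = 9.
Row 2 has 9 − 2 − 4 − 1 + 4 + 5 + 36 = 47; the blank must be 52 − 47 = 5.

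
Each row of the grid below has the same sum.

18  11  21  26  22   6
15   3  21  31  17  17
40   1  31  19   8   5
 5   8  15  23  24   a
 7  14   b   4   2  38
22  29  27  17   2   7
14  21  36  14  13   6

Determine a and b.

Row 2 sums to 104 and so does row 6; that's the common total.
In row 4 the known cells total 75, leaving 104 − 75 = 29.
In row 5 the known cells total 65, leaving 104 − 65 = 39.

a = 29, b = 39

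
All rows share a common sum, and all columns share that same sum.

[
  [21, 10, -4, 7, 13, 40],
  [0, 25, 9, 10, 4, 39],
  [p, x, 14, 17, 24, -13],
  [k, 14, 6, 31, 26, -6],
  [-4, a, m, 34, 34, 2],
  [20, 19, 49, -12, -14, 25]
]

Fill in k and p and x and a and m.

Rows 1 and 2 both sum to 87, so that's the common total.
Column 3: -4 + 9 + 14 + 6 + 49 = 74, so its missing entry is 87 − 74 = 13.
Row 4: 14 + 6 + 31 + 26 − 6 = 71, so its missing entry is 87 − 71 = 16.
Column 1: 21 + 0 + 16 − 4 + 20 = 53, so its missing entry is 87 − 53 = 34.
Row 3: 34 + 14 + 17 + 24 − 13 = 76, so its missing entry is 87 − 76 = 11.
Row 5: -4 + 13 + 34 + 34 + 2 = 79, so its missing entry is 87 − 79 = 8.

k = 16, p = 34, x = 11, a = 8, m = 13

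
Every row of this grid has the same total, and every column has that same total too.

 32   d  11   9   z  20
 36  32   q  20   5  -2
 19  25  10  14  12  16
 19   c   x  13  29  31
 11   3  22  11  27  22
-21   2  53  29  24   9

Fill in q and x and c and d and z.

Rows 3 and 5 both sum to 96, so that's the common total.
Row 2 has 36 + 32 + 20 + 5 − 2 = 91; the blank must be 96 − 91 = 5.
Column 5 has 5 + 12 + 29 + 27 + 24 = 97; the blank must be 96 − 97 = -1.
Row 1 has 32 + 11 + 9 − 1 + 20 = 71; the blank must be 96 − 71 = 25.
Column 2 has 25 + 32 + 25 + 3 + 2 = 87; the blank must be 96 − 87 = 9.
Row 4 has 19 + 9 + 13 + 29 + 31 = 101; the blank must be 96 − 101 = -5.

q = 5, x = -5, c = 9, d = 25, z = -1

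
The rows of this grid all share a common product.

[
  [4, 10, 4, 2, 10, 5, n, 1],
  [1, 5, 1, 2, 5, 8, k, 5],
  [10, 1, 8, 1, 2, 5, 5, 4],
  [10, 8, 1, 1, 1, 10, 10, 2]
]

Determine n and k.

Rows 3 and 4 each multiply to 16000, so every row has product 16000.
Row 1: 4×10×4×2×10×5×1 = 16000, so the missing entry is 16000 ÷ 16000 = 1.
Row 2: 1×5×1×2×5×8×5 = 2000, so the missing entry is 16000 ÷ 2000 = 8.

n = 1, k = 8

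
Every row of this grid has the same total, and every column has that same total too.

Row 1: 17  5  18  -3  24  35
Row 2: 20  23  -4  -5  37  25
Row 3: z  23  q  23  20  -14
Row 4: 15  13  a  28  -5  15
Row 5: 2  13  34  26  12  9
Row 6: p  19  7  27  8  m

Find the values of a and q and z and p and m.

a = 30, q = 11, z = 33, p = 9, m = 26

Rows 1 and 2 both sum to 96, so that's the common total.
Column 6: 35 + 25 − 14 + 15 + 9 = 70, so its missing entry is 96 − 70 = 26.
Row 6: 19 + 7 + 27 + 8 + 26 = 87, so its missing entry is 96 − 87 = 9.
Column 1: 17 + 20 + 15 + 2 + 9 = 63, so its missing entry is 96 − 63 = 33.
Row 3: 33 + 23 + 23 + 20 − 14 = 85, so its missing entry is 96 − 85 = 11.
Row 4: 15 + 13 + 28 − 5 + 15 = 66, so its missing entry is 96 − 66 = 30.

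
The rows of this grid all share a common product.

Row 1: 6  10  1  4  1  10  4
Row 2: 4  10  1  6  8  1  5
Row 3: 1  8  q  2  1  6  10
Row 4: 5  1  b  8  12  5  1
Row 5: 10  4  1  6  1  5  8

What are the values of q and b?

q = 10, b = 4

Rows 2 and 5 each multiply to 9600, so every row has product 9600.
Row 3: 1×8×2×1×6×10 = 960, so the missing entry is 9600 ÷ 960 = 10.
Row 4: 5×1×8×12×5×1 = 2400, so the missing entry is 9600 ÷ 2400 = 4.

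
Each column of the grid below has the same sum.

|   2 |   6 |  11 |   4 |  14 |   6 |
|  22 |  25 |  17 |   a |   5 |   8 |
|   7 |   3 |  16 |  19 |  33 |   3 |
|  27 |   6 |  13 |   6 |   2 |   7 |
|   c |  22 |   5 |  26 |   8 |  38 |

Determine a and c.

a = 7, c = 4

Column 3 sums to 62 and so does column 5; that's the common total.
In column 4 the known cells total 55, leaving 62 − 55 = 7.
In column 1 the known cells total 58, leaving 62 − 58 = 4.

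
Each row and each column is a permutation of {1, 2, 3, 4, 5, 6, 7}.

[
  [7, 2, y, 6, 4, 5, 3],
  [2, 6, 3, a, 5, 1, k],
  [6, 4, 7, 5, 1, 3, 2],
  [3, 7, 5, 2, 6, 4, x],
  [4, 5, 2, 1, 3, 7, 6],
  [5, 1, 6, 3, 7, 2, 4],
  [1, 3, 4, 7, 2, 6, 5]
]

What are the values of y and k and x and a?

At (row 1, col 3): row 1 already has {2, 3, 4, 5, 6, 7}, so the value is 1.
For row 2, column 4: column 4 already has {1, 2, 3, 5, 6, 7}; that leaves 4.
For row 2, column 7: row 2 already has {1, 2, 3, 4, 5, 6}; that leaves 7.
At (row 4, col 7): row 4 already has {2, 3, 4, 5, 6, 7}, so the value is 1.

y = 1, k = 7, x = 1, a = 4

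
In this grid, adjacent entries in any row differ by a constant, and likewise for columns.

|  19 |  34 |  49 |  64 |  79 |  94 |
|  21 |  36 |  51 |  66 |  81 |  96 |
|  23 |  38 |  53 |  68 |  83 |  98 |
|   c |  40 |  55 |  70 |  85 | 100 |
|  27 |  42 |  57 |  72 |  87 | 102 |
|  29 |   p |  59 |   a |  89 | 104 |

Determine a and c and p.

Along each row the entries change by 15 per step; down each column they change by 2.
Row 6: from 29 at column 1, stepping by 15 to column 4 gives 74.
Row 4: from 40 at column 2, stepping by 15 to column 1 gives 25.
Row 6: from 29 at column 1, stepping by 15 to column 2 gives 44.

a = 74, c = 25, p = 44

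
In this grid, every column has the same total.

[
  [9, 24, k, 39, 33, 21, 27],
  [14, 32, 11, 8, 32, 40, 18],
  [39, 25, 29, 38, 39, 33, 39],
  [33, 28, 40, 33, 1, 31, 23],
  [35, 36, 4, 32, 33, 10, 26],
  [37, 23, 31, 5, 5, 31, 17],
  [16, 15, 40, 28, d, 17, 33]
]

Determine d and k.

Column 2 sums to 183 and so does column 4; that's the common total.
In column 5 the known cells total 143, leaving 183 − 143 = 40.
In column 3 the known cells total 155, leaving 183 − 155 = 28.

d = 40, k = 28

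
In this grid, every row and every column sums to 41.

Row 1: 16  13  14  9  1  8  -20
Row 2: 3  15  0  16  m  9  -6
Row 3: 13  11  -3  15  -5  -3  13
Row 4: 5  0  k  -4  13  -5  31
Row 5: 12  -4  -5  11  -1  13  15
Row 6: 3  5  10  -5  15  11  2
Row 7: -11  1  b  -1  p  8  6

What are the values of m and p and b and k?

Row 2: 3 + 15 + 0 + 16 + 9 − 6 = 37, so its missing entry is 41 − 37 = 4.
Column 5: 1 + 4 − 5 + 13 − 1 + 15 = 27, so its missing entry is 41 − 27 = 14.
Row 7: -11 + 1 − 1 + 14 + 8 + 6 = 17, so its missing entry is 41 − 17 = 24.
Row 4: 5 + 0 − 4 + 13 − 5 + 31 = 40, so its missing entry is 41 − 40 = 1.

m = 4, p = 14, b = 24, k = 1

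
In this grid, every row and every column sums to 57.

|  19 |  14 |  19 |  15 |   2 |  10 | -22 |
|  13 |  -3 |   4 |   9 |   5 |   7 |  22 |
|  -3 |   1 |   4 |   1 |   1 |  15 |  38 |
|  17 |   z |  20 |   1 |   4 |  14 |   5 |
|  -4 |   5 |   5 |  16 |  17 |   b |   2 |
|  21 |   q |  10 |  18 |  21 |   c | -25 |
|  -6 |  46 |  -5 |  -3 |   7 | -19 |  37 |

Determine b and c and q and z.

Row 4: 17 + 20 + 1 + 4 + 14 + 5 = 61, so its missing entry is 57 − 61 = -4.
Row 5: -4 + 5 + 5 + 16 + 17 + 2 = 41, so its missing entry is 57 − 41 = 16.
Column 6: 10 + 7 + 15 + 14 + 16 − 19 = 43, so its missing entry is 57 − 43 = 14.
Row 6: 21 + 10 + 18 + 21 + 14 − 25 = 59, so its missing entry is 57 − 59 = -2.

b = 16, c = 14, q = -2, z = -4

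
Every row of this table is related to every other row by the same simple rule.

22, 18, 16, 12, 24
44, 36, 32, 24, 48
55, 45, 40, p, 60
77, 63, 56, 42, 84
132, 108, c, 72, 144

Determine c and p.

Each row is a constant multiple of every other row — this is a multiplication table with the headers hidden.
Row 5 is 132/22 = 6/1 times row 1, so its entry in column 3 is 16 × 6/1 = 96.
Row 3 is 55/22 = 5/2 times row 1, so its entry in column 4 is 12 × 5/2 = 30.

c = 96, p = 30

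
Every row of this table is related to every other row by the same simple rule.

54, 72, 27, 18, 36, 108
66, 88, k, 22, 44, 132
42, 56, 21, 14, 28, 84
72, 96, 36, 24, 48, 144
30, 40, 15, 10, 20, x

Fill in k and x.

Each row is a constant multiple of every other row — this is a multiplication table with the headers hidden.
Row 2 is 44/36 = 11/9 times row 1, so its entry in column 3 is 27 × 11/9 = 33.
Row 5 is 20/36 = 5/9 times row 1, so its entry in column 6 is 108 × 5/9 = 60.

k = 33, x = 60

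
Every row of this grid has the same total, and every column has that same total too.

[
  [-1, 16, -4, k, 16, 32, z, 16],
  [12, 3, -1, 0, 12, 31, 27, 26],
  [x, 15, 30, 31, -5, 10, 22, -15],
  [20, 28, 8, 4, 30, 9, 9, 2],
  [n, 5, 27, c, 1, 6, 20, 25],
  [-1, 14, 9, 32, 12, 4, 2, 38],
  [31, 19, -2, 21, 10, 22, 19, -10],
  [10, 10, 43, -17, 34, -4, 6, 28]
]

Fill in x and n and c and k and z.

Rows 2 and 4 both sum to 110, so that's the common total.
The known cells in row 3 total 88, leaving 110 − 88 = 22 for the blank.
The known cells in column 1 total 93, leaving 110 − 93 = 17 for the blank.
The known cells in row 5 total 101, leaving 110 − 101 = 9 for the blank.
The known cells in column 4 total 80, leaving 110 − 80 = 30 for the blank.
The known cells in row 1 total 105, leaving 110 − 105 = 5 for the blank.

x = 22, n = 17, c = 9, k = 30, z = 5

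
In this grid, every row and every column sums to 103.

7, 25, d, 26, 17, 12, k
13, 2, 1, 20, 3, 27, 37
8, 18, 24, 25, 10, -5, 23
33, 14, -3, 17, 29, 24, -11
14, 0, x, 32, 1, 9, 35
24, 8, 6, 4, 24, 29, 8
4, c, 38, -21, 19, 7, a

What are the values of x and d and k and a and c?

x = 12, d = 25, k = -9, a = 20, c = 36

The known cells in column 2 total 67, leaving 103 − 67 = 36 for the blank.
The known cells in row 5 total 91, leaving 103 − 91 = 12 for the blank.
The known cells in column 3 total 78, leaving 103 − 78 = 25 for the blank.
The known cells in row 1 total 112, leaving 103 − 112 = -9 for the blank.
The known cells in row 7 total 83, leaving 103 − 83 = 20 for the blank.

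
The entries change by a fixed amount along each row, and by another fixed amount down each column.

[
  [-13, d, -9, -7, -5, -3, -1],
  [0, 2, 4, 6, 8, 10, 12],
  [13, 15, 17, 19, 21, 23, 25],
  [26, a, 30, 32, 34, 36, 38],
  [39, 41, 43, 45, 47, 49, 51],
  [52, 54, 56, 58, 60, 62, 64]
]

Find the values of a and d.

a = 28, d = -11

Along each row the entries change by 2 per step; down each column they change by 13.
Row 4: from 26 at column 1, stepping by 2 to column 2 gives 28.
Row 1: from -13 at column 1, stepping by 2 to column 2 gives -11.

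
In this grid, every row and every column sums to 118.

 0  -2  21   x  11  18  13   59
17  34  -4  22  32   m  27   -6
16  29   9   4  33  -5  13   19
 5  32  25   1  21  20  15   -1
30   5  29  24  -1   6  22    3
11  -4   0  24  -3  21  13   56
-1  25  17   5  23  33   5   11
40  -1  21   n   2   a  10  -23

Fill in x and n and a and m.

The known cells in row 1 total 120, leaving 118 − 120 = -2 for the blank.
The known cells in row 2 total 122, leaving 118 − 122 = -4 for the blank.
The known cells in column 6 total 89, leaving 118 − 89 = 29 for the blank.
The known cells in row 8 total 78, leaving 118 − 78 = 40 for the blank.

x = -2, n = 40, a = 29, m = -4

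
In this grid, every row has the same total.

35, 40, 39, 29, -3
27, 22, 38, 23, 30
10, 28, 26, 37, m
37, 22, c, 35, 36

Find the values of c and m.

Row 1 sums to 140 and so does row 2; that's the common total.
In row 4 the known cells total 130, leaving 140 − 130 = 10.
In row 3 the known cells total 101, leaving 140 − 101 = 39.

c = 10, m = 39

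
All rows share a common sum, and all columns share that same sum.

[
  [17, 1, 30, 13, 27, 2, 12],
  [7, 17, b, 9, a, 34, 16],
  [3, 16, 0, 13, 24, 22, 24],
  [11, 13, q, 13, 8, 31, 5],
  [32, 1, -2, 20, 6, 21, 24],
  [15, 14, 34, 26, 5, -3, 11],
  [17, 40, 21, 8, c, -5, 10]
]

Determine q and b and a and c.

q = 21, b = -2, a = 21, c = 11

Rows 1 and 3 both sum to 102, so that's the common total.
Row 4: 11 + 13 + 13 + 8 + 31 + 5 = 81, so its missing entry is 102 − 81 = 21.
Column 3: 30 + 0 + 21 − 2 + 34 + 21 = 104, so its missing entry is 102 − 104 = -2.
Row 7: 17 + 40 + 21 + 8 − 5 + 10 = 91, so its missing entry is 102 − 91 = 11.
Row 2: 7 + 17 − 2 + 9 + 34 + 16 = 81, so its missing entry is 102 − 81 = 21.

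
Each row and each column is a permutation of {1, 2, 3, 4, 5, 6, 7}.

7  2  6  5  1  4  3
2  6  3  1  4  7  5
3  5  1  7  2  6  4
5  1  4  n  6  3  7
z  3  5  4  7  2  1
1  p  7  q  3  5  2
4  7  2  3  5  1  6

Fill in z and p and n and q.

z = 6, p = 4, n = 2, q = 6

For row 5, column 1: row 5 already has {1, 2, 3, 4, 5, 7}; that leaves 6.
At (row 4, col 4): row 4 already has {1, 3, 4, 5, 6, 7}, so the value is 2.
Cell (6,4): column 4 already has {1, 2, 3, 4, 5, 7} → 6.
For row 6, column 2: row 6 already has {1, 2, 3, 5, 6, 7}; that leaves 4.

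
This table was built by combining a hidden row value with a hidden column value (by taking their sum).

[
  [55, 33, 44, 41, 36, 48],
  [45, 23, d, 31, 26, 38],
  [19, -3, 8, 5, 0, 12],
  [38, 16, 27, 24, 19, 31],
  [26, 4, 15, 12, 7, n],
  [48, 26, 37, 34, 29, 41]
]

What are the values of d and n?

The difference between any two rows is the same in every column — this is an addition table with the headers hidden.
Row 2 minus row 1 is 45 − 55 = -10, so its entry in column 3 is 44 + (-10) = 34.
Row 5 minus row 1 is 26 − 55 = -29, so its entry in column 6 is 48 + (-29) = 19.

d = 34, n = 19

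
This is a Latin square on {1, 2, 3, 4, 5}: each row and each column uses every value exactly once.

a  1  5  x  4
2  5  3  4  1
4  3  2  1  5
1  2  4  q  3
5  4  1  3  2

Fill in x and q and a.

x = 2, q = 5, a = 3

At (row 1, col 1): column 1 already has {1, 2, 4, 5}, so the value is 3.
For row 4, column 4: row 4 already has {1, 2, 3, 4}; that leaves 5.
Cell (1,4): row 1 already has {1, 3, 4, 5} → 2.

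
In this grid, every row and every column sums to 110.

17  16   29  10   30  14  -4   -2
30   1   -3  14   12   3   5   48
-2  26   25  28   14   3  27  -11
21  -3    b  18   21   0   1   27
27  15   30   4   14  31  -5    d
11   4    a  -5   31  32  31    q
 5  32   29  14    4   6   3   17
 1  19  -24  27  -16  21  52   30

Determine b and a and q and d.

The known cells in row 4 total 85, leaving 110 − 85 = 25 for the blank.
The known cells in row 5 total 116, leaving 110 − 116 = -6 for the blank.
The known cells in column 8 total 103, leaving 110 − 103 = 7 for the blank.
The known cells in row 6 total 111, leaving 110 − 111 = -1 for the blank.

b = 25, a = -1, q = 7, d = -6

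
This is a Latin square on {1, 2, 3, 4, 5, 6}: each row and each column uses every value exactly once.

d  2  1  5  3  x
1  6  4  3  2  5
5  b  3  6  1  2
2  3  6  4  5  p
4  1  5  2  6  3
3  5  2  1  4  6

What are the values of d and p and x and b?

d = 6, p = 1, x = 4, b = 4

For row 4, column 6: row 4 already has {2, 3, 4, 5, 6}; that leaves 1.
Cell (3,2): row 3 already has {1, 2, 3, 5, 6} → 4.
Cell (1,6): column 6 already has {1, 2, 3, 5, 6} → 4.
For row 1, column 1: row 1 already has {1, 2, 3, 4, 5}; that leaves 6.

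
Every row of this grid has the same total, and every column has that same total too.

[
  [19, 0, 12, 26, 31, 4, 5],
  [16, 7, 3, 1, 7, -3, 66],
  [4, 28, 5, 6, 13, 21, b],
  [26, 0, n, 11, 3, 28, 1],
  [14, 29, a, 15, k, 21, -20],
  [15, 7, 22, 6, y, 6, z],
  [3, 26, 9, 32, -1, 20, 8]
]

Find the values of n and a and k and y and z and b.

n = 28, a = 18, k = 20, y = 24, z = 17, b = 20

Rows 1 and 2 both sum to 97, so that's the common total.
The known cells in row 3 total 77, leaving 97 − 77 = 20 for the blank.
The known cells in column 7 total 80, leaving 97 − 80 = 17 for the blank.
The known cells in row 6 total 73, leaving 97 − 73 = 24 for the blank.
The known cells in column 5 total 77, leaving 97 − 77 = 20 for the blank.
The known cells in row 5 total 79, leaving 97 − 79 = 18 for the blank.
The known cells in row 4 total 69, leaving 97 − 69 = 28 for the blank.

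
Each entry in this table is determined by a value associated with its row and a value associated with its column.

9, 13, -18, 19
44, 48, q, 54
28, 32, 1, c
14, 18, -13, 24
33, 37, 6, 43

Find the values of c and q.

The difference between any two rows is the same in every column — this is an addition table with the headers hidden.
Row 3 minus row 1 is 28 − 9 = 19, so its entry in column 4 is 19 + 19 = 38.
Row 2 minus row 1 is 44 − 9 = 35, so its entry in column 3 is -18 + 35 = 17.

c = 38, q = 17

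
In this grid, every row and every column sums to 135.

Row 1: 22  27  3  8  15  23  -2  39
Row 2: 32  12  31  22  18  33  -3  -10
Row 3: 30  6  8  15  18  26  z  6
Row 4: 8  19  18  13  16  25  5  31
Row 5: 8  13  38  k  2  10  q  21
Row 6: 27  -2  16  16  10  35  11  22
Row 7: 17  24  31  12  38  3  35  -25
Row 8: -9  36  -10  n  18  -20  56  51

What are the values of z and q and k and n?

Row 3 has 30 + 6 + 8 + 15 + 18 + 26 + 6 = 109; the blank must be 135 − 109 = 26.
Column 7 has -2 − 3 + 26 + 5 + 11 + 35 + 56 = 128; the blank must be 135 − 128 = 7.
Row 8 has -9 + 36 − 10 + 18 − 20 + 56 + 51 = 122; the blank must be 135 − 122 = 13.
Row 5 has 8 + 13 + 38 + 2 + 10 + 7 + 21 = 99; the blank must be 135 − 99 = 36.

z = 26, q = 7, k = 36, n = 13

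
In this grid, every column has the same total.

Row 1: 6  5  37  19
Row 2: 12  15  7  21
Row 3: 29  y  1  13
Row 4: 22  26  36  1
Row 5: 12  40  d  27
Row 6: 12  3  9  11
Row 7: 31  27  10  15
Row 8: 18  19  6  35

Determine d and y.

Columns 1 and 4 both add up to 142, so every column sums to 142.
Column 3: 37 + 7 + 1 + 36 + 9 + 10 + 6 = 106, so the missing entry is 142 − 106 = 36.
Column 2: 5 + 15 + 26 + 40 + 3 + 27 + 19 = 135, so the missing entry is 142 − 135 = 7.

d = 36, y = 7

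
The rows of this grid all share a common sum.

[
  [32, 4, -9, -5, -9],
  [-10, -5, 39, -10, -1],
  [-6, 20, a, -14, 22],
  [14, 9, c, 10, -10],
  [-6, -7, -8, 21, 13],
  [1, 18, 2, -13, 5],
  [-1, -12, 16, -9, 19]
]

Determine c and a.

The complete rows each total 13.
Row 4 is missing 13 − 23 = -10 (since 14 + 9 + 10 − 10 = 23).
Row 3 is missing 13 − 22 = -9 (since -6 + 20 − 14 + 22 = 22).

c = -10, a = -9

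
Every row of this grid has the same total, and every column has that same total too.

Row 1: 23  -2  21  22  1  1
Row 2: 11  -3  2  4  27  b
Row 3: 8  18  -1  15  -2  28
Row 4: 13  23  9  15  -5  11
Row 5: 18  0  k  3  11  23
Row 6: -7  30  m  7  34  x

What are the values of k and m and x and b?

Rows 1 and 3 both sum to 66, so that's the common total.
The known cells in row 2 total 41, leaving 66 − 41 = 25 for the blank.
The known cells in column 6 total 88, leaving 66 − 88 = -22 for the blank.
The known cells in row 5 total 55, leaving 66 − 55 = 11 for the blank.
The known cells in row 6 total 42, leaving 66 − 42 = 24 for the blank.

k = 11, m = 24, x = -22, b = 25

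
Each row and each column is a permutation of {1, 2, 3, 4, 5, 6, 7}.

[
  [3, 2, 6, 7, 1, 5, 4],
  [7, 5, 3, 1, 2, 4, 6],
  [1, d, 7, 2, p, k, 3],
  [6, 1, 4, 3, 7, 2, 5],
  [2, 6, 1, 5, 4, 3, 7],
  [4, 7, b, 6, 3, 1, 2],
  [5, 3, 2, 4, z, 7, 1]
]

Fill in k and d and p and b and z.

Cell (3,2): column 2 already has {1, 2, 3, 5, 6, 7} → 4.
For row 7, column 5: row 7 already has {1, 2, 3, 4, 5, 7}; that leaves 6.
Cell (3,5): column 5 already has {1, 2, 3, 4, 6, 7} → 5.
At (row 3, col 6): row 3 already has {1, 2, 3, 4, 5, 7}, so the value is 6.
At (row 6, col 3): row 6 already has {1, 2, 3, 4, 6, 7}, so the value is 5.

k = 6, d = 4, p = 5, b = 5, z = 6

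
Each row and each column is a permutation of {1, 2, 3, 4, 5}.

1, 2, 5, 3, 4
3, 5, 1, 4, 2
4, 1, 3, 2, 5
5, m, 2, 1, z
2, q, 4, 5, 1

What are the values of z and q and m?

z = 3, q = 3, m = 4

Cell (5,2): row 5 already has {1, 2, 4, 5} → 3.
At (row 4, col 2): column 2 already has {1, 2, 3, 5}, so the value is 4.
For row 4, column 5: row 4 already has {1, 2, 4, 5}; that leaves 3.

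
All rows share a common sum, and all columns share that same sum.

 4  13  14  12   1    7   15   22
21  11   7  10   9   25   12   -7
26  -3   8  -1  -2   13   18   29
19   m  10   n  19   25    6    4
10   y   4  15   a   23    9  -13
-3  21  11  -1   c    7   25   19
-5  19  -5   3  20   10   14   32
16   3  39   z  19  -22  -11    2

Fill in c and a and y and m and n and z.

c = 9, a = 13, y = 27, m = -3, n = 8, z = 42

Rows 1 and 2 both sum to 88, so that's the common total.
The known cells in row 6 total 79, leaving 88 − 79 = 9 for the blank.
The known cells in column 5 total 75, leaving 88 − 75 = 13 for the blank.
The known cells in row 8 total 46, leaving 88 − 46 = 42 for the blank.
The known cells in column 4 total 80, leaving 88 − 80 = 8 for the blank.
The known cells in row 4 total 91, leaving 88 − 91 = -3 for the blank.
The known cells in row 5 total 61, leaving 88 − 61 = 27 for the blank.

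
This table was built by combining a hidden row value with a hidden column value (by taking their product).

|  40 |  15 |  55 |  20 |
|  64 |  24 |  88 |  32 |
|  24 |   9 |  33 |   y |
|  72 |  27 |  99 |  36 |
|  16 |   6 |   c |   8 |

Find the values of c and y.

c = 22, y = 12

Each row is a constant multiple of every other row — this is a multiplication table with the headers hidden.
Row 5 is 6/15 = 2/5 times row 1, so its entry in column 3 is 55 × 2/5 = 22.
Row 3 is 9/15 = 3/5 times row 1, so its entry in column 4 is 20 × 3/5 = 12.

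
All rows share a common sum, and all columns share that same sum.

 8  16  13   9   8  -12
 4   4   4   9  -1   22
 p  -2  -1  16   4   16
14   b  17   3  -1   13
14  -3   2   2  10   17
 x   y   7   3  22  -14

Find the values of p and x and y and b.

Rows 1 and 2 both sum to 42, so that's the common total.
The known cells in row 4 total 46, leaving 42 − 46 = -4 for the blank.
The known cells in row 3 total 33, leaving 42 − 33 = 9 for the blank.
The known cells in column 1 total 49, leaving 42 − 49 = -7 for the blank.
The known cells in row 6 total 11, leaving 42 − 11 = 31 for the blank.

p = 9, x = -7, y = 31, b = -4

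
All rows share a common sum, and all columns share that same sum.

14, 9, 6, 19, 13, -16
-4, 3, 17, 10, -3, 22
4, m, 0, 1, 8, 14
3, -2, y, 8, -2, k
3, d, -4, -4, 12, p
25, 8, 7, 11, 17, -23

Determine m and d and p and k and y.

Rows 1 and 2 both sum to 45, so that's the common total.
Row 3: 4 + 0 + 1 + 8 + 14 = 27, so its missing entry is 45 − 27 = 18.
Column 3: 6 + 17 + 0 − 4 + 7 = 26, so its missing entry is 45 − 26 = 19.
Column 2: 9 + 3 + 18 − 2 + 8 = 36, so its missing entry is 45 − 36 = 9.
Row 5: 3 + 9 − 4 − 4 + 12 = 16, so its missing entry is 45 − 16 = 29.
Row 4: 3 − 2 + 19 + 8 − 2 = 26, so its missing entry is 45 − 26 = 19.

m = 18, d = 9, p = 29, k = 19, y = 19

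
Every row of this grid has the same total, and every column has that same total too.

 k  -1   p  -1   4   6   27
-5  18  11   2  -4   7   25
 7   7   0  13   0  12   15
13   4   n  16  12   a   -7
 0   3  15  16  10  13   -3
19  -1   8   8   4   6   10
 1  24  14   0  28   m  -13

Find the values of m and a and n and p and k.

Rows 2 and 3 both sum to 54, so that's the common total.
Row 7 has 1 + 24 + 14 + 0 + 28 − 13 = 54; the blank must be 54 − 54 = 0.
Column 1 has -5 + 7 + 13 + 0 + 19 + 1 = 35; the blank must be 54 − 35 = 19.
Row 1 has 19 − 1 − 1 + 4 + 6 + 27 = 54; the blank must be 54 − 54 = 0.
Column 3 has 0 + 11 + 0 + 15 + 8 + 14 = 48; the blank must be 54 − 48 = 6.
Row 4 has 13 + 4 + 6 + 16 + 12 − 7 = 44; the blank must be 54 − 44 = 10.

m = 0, a = 10, n = 6, p = 0, k = 19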